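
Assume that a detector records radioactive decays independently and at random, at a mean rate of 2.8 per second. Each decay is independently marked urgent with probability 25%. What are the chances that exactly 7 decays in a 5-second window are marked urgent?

Thinning: the decays that are marked urgent themselves form a Poisson process with rate 0.25 × 2.8 = 0.7 per second.
Over the interval, μ = 0.7 × 5 = 3.5 (a 5-second window = 5 seconds).
P(N = 7) = e^(−3.5) · 3.5^7/7! ≈ 0.0385.

0.0385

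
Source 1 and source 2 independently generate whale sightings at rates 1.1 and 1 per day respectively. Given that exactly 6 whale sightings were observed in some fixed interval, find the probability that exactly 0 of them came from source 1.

Given the total, each event is independently from source 1 with probability p = λ_1/(λ_1+λ_2) = 1.1/2.1 ≈ 0.5238.
So K ~ Binomial(6, 1.1/2.1): P(K = 0) = C(6,0) · (1.1/2.1)^0 · (1/2.1)^6 ≈ 0.0117.

0.0117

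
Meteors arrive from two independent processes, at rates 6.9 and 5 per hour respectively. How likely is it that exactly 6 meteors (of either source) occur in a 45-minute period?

Independent Poisson processes superpose: combined rate λ = 6.9 + 5 = 11.9 per hour.
Over the interval, μ = 11.9 × 0.75 = 8.925 (a 45-minute period = 0.75 hours).
P(N = 6) = e^(−8.925) · 8.925^6/6! ≈ 0.0934.

0.0934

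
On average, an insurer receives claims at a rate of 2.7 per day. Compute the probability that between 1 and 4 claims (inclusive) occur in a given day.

With mean μ = 2.7 per day,
P(1 ≤ N ≤ 4) = Σ_{j=1}^{4} e^(−2.7) · 2.7^j/j! ≈ 0.7957.

0.7957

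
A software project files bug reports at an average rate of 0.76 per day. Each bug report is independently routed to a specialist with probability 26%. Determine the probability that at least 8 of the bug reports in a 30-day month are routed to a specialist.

Thinning: the bug reports that are routed to a specialist themselves form a Poisson process with rate 0.26 × 0.76 = 0.1976 per day.
Over the interval, μ = 0.1976 × 30 = 5.928 (a 30-day month = 30 days).
P(N ≥ 8) = 1 − P(N ≤ 7) ≈ 0.2462.

0.2462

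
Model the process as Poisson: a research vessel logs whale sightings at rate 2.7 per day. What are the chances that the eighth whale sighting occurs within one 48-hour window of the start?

Over the interval, μ = 2.7 × 2 = 5.4 (a 48-hour window = 2 days).
The eighth arrival falls in the interval iff at least 8 events occur there: P(S_8 ≤ t) = P(N ≥ 8) = 1 − P(N ≤ 7) ≈ 0.1783.

0.1783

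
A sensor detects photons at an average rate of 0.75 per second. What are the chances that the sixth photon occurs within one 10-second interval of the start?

Over the interval, μ = 0.75 × 10 = 7.5 (a 10-second interval = 10 seconds).
The sixth arrival falls in the interval iff at least 6 events occur there: P(S_6 ≤ t) = P(N ≥ 6) = 1 − P(N ≤ 5) ≈ 0.7586.

0.7586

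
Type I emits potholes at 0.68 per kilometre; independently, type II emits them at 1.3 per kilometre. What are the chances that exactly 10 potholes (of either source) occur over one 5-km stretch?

Independent Poisson processes superpose: combined rate λ = 0.68 + 1.3 = 1.98 per kilometre.
Over the interval, μ = 1.98 × 5 = 9.9 (a 5-km stretch = 5 kilometres).
P(N = 10) = e^(−9.9) · 9.9^10/10! ≈ 0.1250.

0.1250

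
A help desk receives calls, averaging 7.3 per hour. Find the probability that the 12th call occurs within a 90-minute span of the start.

0.4148

Over the interval, μ = 7.3 × 1.5 = 10.95 (a 90-minute span = 1.5 hours).
The 12th arrival falls in the interval iff at least 12 events occur there: P(S_12 ≤ t) = P(N ≥ 12) = 1 − P(N ≤ 11) ≈ 0.4148.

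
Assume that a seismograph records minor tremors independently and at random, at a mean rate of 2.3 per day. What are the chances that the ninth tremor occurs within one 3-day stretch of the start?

0.2580

Over the interval, μ = 2.3 × 3 = 6.9 (a 3-day stretch = 3 days).
The ninth arrival falls in the interval iff at least 9 events occur there: P(S_9 ≤ t) = P(N ≥ 9) = 1 − P(N ≤ 8) ≈ 0.2580.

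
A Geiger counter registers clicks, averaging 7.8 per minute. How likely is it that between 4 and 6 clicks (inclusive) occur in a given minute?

0.2899

With mean μ = 7.8 per minute,
P(4 ≤ N ≤ 6) = Σ_{j=4}^{6} e^(−7.8) · 7.8^j/j! ≈ 0.2899.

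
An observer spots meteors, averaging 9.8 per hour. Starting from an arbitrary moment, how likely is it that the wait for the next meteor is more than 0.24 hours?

The wait for the next event is exponential with rate λ = 9.8 per hour.
P(T > 0.24) = e^(−λt) = e^(−9.8 × 0.24) = e^(−2.352) ≈ 0.0952.

0.0952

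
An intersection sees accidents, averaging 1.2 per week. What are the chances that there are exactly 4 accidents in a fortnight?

0.1254

Over the interval, μ = 1.2 × 2 = 2.4 (a fortnight = 2 weeks).
P(N = 4) = e^(−μ) μ^4/4! = e^(−2.4) · 2.4^4/24 ≈ 0.1254.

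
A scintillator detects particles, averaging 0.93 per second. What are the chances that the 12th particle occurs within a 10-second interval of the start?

Over the interval, μ = 0.93 × 10 = 9.3 (a 10-second interval = 10 seconds).
The 12th arrival falls in the interval iff at least 12 events occur there: P(S_12 ≤ t) = P(N ≥ 12) = 1 − P(N ≤ 11) ≈ 0.2270.

0.2270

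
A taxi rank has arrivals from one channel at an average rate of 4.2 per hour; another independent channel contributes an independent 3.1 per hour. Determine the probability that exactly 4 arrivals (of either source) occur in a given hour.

Independent Poisson processes superpose: combined rate λ = 4.2 + 3.1 = 7.3 per hour.
So μ = 7.3.
P(N = 4) = e^(−7.3) · 7.3^4/4! ≈ 0.0799.

0.0799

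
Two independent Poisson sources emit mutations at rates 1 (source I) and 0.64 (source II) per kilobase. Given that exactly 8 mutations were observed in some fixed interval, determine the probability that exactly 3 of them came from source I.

Given the total, each event is independently from source I with probability p = λ_I/(λ_I+λ_II) = 1/1.64 ≈ 0.6098.
So K ~ Binomial(8, 1/1.64): P(K = 3) = C(8,3) · (1/1.64)^3 · (0.64/1.64)^5 ≈ 0.1149.

0.1149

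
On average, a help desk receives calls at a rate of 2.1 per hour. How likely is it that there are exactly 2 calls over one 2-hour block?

0.1323

Over the interval, μ = 2.1 × 2 = 4.2 (a 2-hour block = 2 hours).
P(N = 2) = e^(−μ) μ^2/2! = e^(−4.2) · 4.2^2/2 ≈ 0.1323.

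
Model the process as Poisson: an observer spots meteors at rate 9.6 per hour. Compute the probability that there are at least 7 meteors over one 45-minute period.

0.5796

Over the interval, μ = 9.6 × 0.75 = 7.2 (a 45-minute period = 0.75 hours).
P(N ≥ 7) = 1 − P(N ≤ 6) = 1 − Σ_{j=0}^{6} e^(−μ) μ^j/j! ≈ 0.5796.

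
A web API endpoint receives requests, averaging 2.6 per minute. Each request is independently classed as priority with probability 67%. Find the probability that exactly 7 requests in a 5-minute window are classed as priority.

0.1244

Thinning: the requests that are classed as priority themselves form a Poisson process with rate 0.67 × 2.6 = 1.742 per minute.
Over the interval, μ = 1.742 × 5 = 8.71 (a 5-minute window = 5 minutes).
P(N = 7) = e^(−8.71) · 8.71^7/7! ≈ 0.1244.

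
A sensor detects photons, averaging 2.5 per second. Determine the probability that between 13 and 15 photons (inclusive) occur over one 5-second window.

0.2871

Over the interval, μ = 2.5 × 5 = 12.5 (a 5-second window = 5 seconds).
P(13 ≤ N ≤ 15) = Σ_{j=13}^{15} e^(−12.5) · 12.5^j/j! ≈ 0.2871.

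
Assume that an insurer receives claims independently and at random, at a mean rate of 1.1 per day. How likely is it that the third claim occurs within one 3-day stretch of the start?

Over the interval, μ = 1.1 × 3 = 3.3 (a 3-day stretch = 3 days).
The third arrival falls in the interval iff at least 3 events occur there: P(S_3 ≤ t) = P(N ≥ 3) = 1 − P(N ≤ 2) ≈ 0.6406.

0.6406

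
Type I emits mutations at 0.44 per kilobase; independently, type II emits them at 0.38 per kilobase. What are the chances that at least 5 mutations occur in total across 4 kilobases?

0.2338

Independent Poisson processes superpose: combined rate λ = 0.44 + 0.38 = 0.82 per kilobase.
Over the interval, μ = 0.82 × 4 = 3.28 (4 kilobases).
P(N ≥ 5) = 1 − P(N ≤ 4) ≈ 0.2338.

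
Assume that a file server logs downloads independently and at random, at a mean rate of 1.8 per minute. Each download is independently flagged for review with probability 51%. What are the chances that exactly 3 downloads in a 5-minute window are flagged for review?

Thinning: the downloads that are flagged for review themselves form a Poisson process with rate 0.51 × 1.8 = 0.918 per minute.
Over the interval, μ = 0.918 × 5 = 4.59 (a 5-minute window = 5 minutes).
P(N = 3) = e^(−4.59) · 4.59^3/3! ≈ 0.1636.

0.1636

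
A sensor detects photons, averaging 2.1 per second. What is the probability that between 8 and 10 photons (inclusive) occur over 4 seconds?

0.3756

Over the interval, μ = 2.1 × 4 = 8.4 (4 seconds).
P(8 ≤ N ≤ 10) = Σ_{j=8}^{10} e^(−8.4) · 8.4^j/j! ≈ 0.3756.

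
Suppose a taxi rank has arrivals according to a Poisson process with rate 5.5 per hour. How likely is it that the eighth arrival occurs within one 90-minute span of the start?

Over the interval, μ = 5.5 × 1.5 = 8.25 (a 90-minute span = 1.5 hours).
The eighth arrival falls in the interval iff at least 8 events occur there: P(S_8 ≤ t) = P(N ≥ 8) = 1 − P(N ≤ 7) ≈ 0.5814.

0.5814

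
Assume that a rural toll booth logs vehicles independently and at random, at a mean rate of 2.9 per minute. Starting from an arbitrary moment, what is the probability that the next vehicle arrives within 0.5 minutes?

0.7654

Inter-arrival times are exponential with rate λ = 2.9 per minute.
P(T ≤ 0.5) = 1 − e^(−λt) = 1 − e^(−2.9 × 0.5) = 1 − e^(−1.45) ≈ 0.7654.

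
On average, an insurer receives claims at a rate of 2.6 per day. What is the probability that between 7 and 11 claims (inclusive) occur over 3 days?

Over the interval, μ = 2.6 × 3 = 7.8 (3 days).
P(7 ≤ N ≤ 11) = Σ_{j=7}^{11} e^(−7.8) · 7.8^j/j! ≈ 0.5636.

0.5636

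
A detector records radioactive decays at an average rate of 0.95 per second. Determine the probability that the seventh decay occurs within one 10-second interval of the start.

0.8351

Over the interval, μ = 0.95 × 10 = 9.5 (a 10-second interval = 10 seconds).
The seventh arrival falls in the interval iff at least 7 events occur there: P(S_7 ≤ t) = P(N ≥ 7) = 1 − P(N ≤ 6) ≈ 0.8351.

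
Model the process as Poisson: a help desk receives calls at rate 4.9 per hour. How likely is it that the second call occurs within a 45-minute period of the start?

0.8815

Over the interval, μ = 4.9 × 0.75 = 3.675 (a 45-minute period = 0.75 hours).
The second arrival falls in the interval iff at least 2 events occur there: P(S_2 ≤ t) = P(N ≥ 2) = 1 − P(N ≤ 1) ≈ 0.8815.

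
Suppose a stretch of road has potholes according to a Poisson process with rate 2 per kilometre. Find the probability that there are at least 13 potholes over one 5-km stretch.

Over the interval, μ = 2 × 5 = 10 (a 5-km stretch = 5 kilometres).
P(N ≥ 13) = 1 − P(N ≤ 12) = 1 − Σ_{j=0}^{12} e^(−μ) μ^j/j! ≈ 0.2084.

0.2084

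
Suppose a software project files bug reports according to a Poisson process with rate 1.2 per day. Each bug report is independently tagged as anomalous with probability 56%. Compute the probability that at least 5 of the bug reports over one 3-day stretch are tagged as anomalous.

0.0541

Thinning: the bug reports that are tagged as anomalous themselves form a Poisson process with rate 0.56 × 1.2 = 0.672 per day.
Over the interval, μ = 0.672 × 3 = 2.016 (a 3-day stretch = 3 days).
P(N ≥ 5) = 1 − P(N ≤ 4) ≈ 0.0541.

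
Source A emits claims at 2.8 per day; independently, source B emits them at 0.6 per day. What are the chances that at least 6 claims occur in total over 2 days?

Independent Poisson processes superpose: combined rate λ = 2.8 + 0.6 = 3.4 per day.
Over the interval, μ = 3.4 × 2 = 6.8 (2 days).
P(N ≥ 6) = 1 − P(N ≤ 5) ≈ 0.6730.

0.6730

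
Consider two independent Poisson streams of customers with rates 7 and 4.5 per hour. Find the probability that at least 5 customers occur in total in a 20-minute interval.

Independent Poisson processes superpose: combined rate λ = 7 + 4.5 = 11.5 per hour.
Over the interval, μ = 11.5 × 1/3 ≈ 3.83333 (a 20-minute interval = 1/3 hours).
P(N ≥ 5) = 1 − P(N ≤ 4) ≈ 0.3386.

0.3386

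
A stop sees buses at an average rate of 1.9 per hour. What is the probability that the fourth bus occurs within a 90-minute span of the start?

0.3192

Over the interval, μ = 1.9 × 1.5 = 2.85 (a 90-minute span = 1.5 hours).
The fourth arrival falls in the interval iff at least 4 events occur there: P(S_4 ≤ t) = P(N ≥ 4) = 1 − P(N ≤ 3) ≈ 0.3192.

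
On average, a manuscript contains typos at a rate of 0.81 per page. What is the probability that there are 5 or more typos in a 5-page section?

0.3809

Over the interval, μ = 0.81 × 5 = 4.05 (a 5-page section = 5 pages).
P(N ≥ 5) = 1 − P(N ≤ 4) = 1 − Σ_{j=0}^{4} e^(−μ) μ^j/j! ≈ 0.3809.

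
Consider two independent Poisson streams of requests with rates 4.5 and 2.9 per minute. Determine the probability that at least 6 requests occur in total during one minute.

0.7474

Independent Poisson processes superpose: combined rate λ = 4.5 + 2.9 = 7.4 per minute.
So μ = 7.4.
P(N ≥ 6) = 1 − P(N ≤ 5) ≈ 0.7474.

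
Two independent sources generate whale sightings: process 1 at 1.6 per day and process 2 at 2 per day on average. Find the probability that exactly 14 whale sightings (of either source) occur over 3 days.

0.0687

Independent Poisson processes superpose: combined rate λ = 1.6 + 2 = 3.6 per day.
Over the interval, μ = 3.6 × 3 = 10.8 (3 days).
P(N = 14) = e^(−10.8) · 10.8^14/14! ≈ 0.0687.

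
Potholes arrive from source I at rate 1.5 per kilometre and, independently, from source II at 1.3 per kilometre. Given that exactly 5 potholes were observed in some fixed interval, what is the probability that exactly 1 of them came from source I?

0.1245

Given the total, each event is independently from source I with probability p = λ_I/(λ_I+λ_II) = 1.5/2.8 ≈ 0.5357.
So K ~ Binomial(5, 1.5/2.8): P(K = 1) = C(5,1) · (1.5/2.8)^1 · (1.3/2.8)^4 ≈ 0.1245.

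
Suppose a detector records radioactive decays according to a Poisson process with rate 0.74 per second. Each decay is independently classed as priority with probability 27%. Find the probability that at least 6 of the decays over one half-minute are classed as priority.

0.5534

Thinning: the decays that are classed as priority themselves form a Poisson process with rate 0.27 × 0.74 = 0.1998 per second.
Over the interval, μ = 0.1998 × 30 = 5.994 (a half-minute = 30 seconds).
P(N ≥ 6) = 1 − P(N ≤ 5) ≈ 0.5534.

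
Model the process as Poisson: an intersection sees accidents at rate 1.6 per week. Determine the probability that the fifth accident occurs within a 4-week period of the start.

Over the interval, μ = 1.6 × 4 = 6.4 (a 4-week period = 4 weeks).
The fifth arrival falls in the interval iff at least 5 events occur there: P(S_5 ≤ t) = P(N ≥ 5) = 1 − P(N ≤ 4) ≈ 0.7649.

0.7649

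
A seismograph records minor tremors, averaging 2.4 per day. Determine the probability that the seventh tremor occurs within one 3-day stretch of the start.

0.5796

Over the interval, μ = 2.4 × 3 = 7.2 (a 3-day stretch = 3 days).
The seventh arrival falls in the interval iff at least 7 events occur there: P(S_7 ≤ t) = P(N ≥ 7) = 1 − P(N ≤ 6) ≈ 0.5796.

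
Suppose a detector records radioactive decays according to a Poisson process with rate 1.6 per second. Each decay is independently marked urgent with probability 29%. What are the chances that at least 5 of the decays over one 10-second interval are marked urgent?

Thinning: the decays that are marked urgent themselves form a Poisson process with rate 0.29 × 1.6 = 0.464 per second.
Over the interval, μ = 0.464 × 10 = 4.64 (a 10-second interval = 10 seconds).
P(N ≥ 5) = 1 − P(N ≤ 4) ≈ 0.4942.

0.4942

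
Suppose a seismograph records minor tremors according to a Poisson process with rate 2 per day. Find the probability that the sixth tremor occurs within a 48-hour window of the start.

Over the interval, μ = 2 × 2 = 4 (a 48-hour window = 2 days).
The sixth arrival falls in the interval iff at least 6 events occur there: P(S_6 ≤ t) = P(N ≥ 6) = 1 − P(N ≤ 5) ≈ 0.2149.

0.2149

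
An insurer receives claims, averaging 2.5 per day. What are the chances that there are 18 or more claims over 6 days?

Over the interval, μ = 2.5 × 6 = 15 (6 days).
P(N ≥ 18) = 1 − P(N ≤ 17) = 1 − Σ_{j=0}^{17} e^(−μ) μ^j/j! ≈ 0.2511.

0.2511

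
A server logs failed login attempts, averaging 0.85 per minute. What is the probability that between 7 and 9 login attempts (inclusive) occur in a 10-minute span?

Over the interval, μ = 0.85 × 10 = 8.5 (a 10-minute span = 10 minutes).
P(7 ≤ N ≤ 9) = Σ_{j=7}^{9} e^(−8.5) · 8.5^j/j! ≈ 0.3968.

0.3968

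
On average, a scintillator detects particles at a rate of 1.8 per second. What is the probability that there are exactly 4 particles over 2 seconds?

0.1912

Over the interval, μ = 1.8 × 2 = 3.6 (2 seconds).
P(N = 4) = e^(−μ) μ^4/4! = e^(−3.6) · 3.6^4/24 ≈ 0.1912.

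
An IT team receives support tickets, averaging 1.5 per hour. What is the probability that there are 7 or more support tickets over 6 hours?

0.7932

Over the interval, μ = 1.5 × 6 = 9 (6 hours).
P(N ≥ 7) = 1 − P(N ≤ 6) = 1 − Σ_{j=0}^{6} e^(−μ) μ^j/j! ≈ 0.7932.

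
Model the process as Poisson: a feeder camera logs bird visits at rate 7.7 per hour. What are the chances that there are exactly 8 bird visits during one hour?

With mean μ = 7.7 per hour,
P(N = 8) = e^(−μ) μ^8/8! = e^(−7.7) · 7.7^8/40320 ≈ 0.1388.

0.1388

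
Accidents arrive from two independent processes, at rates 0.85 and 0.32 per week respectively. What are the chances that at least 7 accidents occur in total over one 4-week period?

Independent Poisson processes superpose: combined rate λ = 0.85 + 0.32 = 1.17 per week.
Over the interval, μ = 1.17 × 4 = 4.68 (a 4-week period = 4 weeks).
P(N ≥ 7) = 1 − P(N ≤ 6) ≈ 0.1927.

0.1927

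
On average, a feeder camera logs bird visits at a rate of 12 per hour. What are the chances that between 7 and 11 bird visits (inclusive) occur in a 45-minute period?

0.5962

Over the interval, μ = 12 × 0.75 = 9 (a 45-minute period = 0.75 hours).
P(7 ≤ N ≤ 11) = Σ_{j=7}^{11} e^(−9) · 9^j/j! ≈ 0.5962.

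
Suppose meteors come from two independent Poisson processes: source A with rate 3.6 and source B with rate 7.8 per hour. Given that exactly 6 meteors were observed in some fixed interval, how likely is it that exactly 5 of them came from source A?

0.0129

Given the total, each event is independently from source A with probability p = λ_A/(λ_A+λ_B) = 3.6/11.4 ≈ 0.3158.
So K ~ Binomial(6, 3.6/11.4): P(K = 5) = C(6,5) · (3.6/11.4)^5 · (7.8/11.4)^1 ≈ 0.0129.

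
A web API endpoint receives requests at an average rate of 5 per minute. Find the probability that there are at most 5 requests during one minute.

0.6160

With mean μ = 5 per minute,
P(N ≤ 5) = Σ_{j=0}^{5} e^(−μ) μ^j/j! ≈ 0.6160.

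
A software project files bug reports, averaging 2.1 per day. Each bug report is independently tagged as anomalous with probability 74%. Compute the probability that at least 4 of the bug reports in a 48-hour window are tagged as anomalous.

0.3769

Thinning: the bug reports that are tagged as anomalous themselves form a Poisson process with rate 0.74 × 2.1 = 1.554 per day.
Over the interval, μ = 1.554 × 2 = 3.108 (a 48-hour window = 2 days).
P(N ≥ 4) = 1 − P(N ≤ 3) ≈ 0.3769.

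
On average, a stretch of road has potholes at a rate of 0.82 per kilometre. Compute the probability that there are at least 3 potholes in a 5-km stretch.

0.7762

Over the interval, μ = 0.82 × 5 = 4.1 (a 5-km stretch = 5 kilometres).
P(N ≥ 3) = 1 − P(N ≤ 2) = 1 − Σ_{j=0}^{2} e^(−μ) μ^j/j! ≈ 0.7762.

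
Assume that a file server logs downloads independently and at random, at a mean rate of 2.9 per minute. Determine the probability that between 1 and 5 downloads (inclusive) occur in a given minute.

With mean μ = 2.9 per minute,
P(1 ≤ N ≤ 5) = Σ_{j=1}^{5} e^(−2.9) · 2.9^j/j! ≈ 0.8708.

0.8708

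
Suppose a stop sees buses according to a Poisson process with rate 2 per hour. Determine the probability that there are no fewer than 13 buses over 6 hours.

Over the interval, μ = 2 × 6 = 12 (6 hours).
P(N ≥ 13) = 1 − P(N ≤ 12) = 1 − Σ_{j=0}^{12} e^(−μ) μ^j/j! ≈ 0.4240.

0.4240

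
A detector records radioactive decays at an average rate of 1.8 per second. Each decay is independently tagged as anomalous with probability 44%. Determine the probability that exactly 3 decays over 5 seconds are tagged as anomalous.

0.1973

Thinning: the decays that are tagged as anomalous themselves form a Poisson process with rate 0.44 × 1.8 = 0.792 per second.
Over the interval, μ = 0.792 × 5 = 3.96 (5 seconds).
P(N = 3) = e^(−3.96) · 3.96^3/3! ≈ 0.1973.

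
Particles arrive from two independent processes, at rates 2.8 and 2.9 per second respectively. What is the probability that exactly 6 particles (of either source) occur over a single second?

0.1594

Independent Poisson processes superpose: combined rate λ = 2.8 + 2.9 = 5.7 per second.
So μ = 5.7.
P(N = 6) = e^(−5.7) · 5.7^6/6! ≈ 0.1594.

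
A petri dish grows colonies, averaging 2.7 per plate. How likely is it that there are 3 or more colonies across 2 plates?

0.9052

Over the interval, μ = 2.7 × 2 = 5.4 (2 plates).
P(N ≥ 3) = 1 − P(N ≤ 2) = 1 − Σ_{j=0}^{2} e^(−μ) μ^j/j! ≈ 0.9052.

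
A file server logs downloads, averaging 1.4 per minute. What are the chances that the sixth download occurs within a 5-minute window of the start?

0.6993

Over the interval, μ = 1.4 × 5 = 7 (a 5-minute window = 5 minutes).
The sixth arrival falls in the interval iff at least 6 events occur there: P(S_6 ≤ t) = P(N ≥ 6) = 1 − P(N ≤ 5) ≈ 0.6993.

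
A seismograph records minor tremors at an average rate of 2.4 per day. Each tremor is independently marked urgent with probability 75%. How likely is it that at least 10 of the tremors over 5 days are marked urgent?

Thinning: the tremors that are marked urgent themselves form a Poisson process with rate 0.75 × 2.4 = 1.8 per day.
Over the interval, μ = 1.8 × 5 = 9 (5 days).
P(N ≥ 10) = 1 − P(N ≤ 9) ≈ 0.4126.

0.4126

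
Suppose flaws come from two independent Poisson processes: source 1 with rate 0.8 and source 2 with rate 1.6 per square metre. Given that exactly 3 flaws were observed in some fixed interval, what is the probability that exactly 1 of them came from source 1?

0.4444

Given the total, each event is independently from source 1 with probability p = λ_1/(λ_1+λ_2) = 0.8/2.4 ≈ 0.3333.
So K ~ Binomial(3, 0.8/2.4): P(K = 1) = C(3,1) · (0.8/2.4)^1 · (1.6/2.4)^2 ≈ 0.4444.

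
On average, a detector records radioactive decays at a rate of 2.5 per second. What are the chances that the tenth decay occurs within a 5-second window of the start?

Over the interval, μ = 2.5 × 5 = 12.5 (a 5-second window = 5 seconds).
The tenth arrival falls in the interval iff at least 10 events occur there: P(S_10 ≤ t) = P(N ≥ 10) = 1 − P(N ≤ 9) ≈ 0.7986.

0.7986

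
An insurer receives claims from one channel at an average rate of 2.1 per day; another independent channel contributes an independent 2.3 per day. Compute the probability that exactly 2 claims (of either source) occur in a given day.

Independent Poisson processes superpose: combined rate λ = 2.1 + 2.3 = 4.4 per day.
So μ = 4.4.
P(N = 2) = e^(−4.4) · 4.4^2/2! ≈ 0.1188.

0.1188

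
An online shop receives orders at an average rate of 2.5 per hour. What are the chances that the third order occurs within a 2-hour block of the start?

Over the interval, μ = 2.5 × 2 = 5 (a 2-hour block = 2 hours).
The third arrival falls in the interval iff at least 3 events occur there: P(S_3 ≤ t) = P(N ≥ 3) = 1 − P(N ≤ 2) ≈ 0.8753.

0.8753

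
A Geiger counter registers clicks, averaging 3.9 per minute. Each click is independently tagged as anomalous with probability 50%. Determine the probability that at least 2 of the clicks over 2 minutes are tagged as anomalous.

0.9008

Thinning: the clicks that are tagged as anomalous themselves form a Poisson process with rate 0.5 × 3.9 = 1.95 per minute.
Over the interval, μ = 1.95 × 2 = 3.9 (2 minutes).
P(N ≥ 2) = 1 − P(N ≤ 1) ≈ 0.9008.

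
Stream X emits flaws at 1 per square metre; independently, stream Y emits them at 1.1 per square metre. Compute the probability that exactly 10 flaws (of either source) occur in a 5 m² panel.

0.1236

Independent Poisson processes superpose: combined rate λ = 1 + 1.1 = 2.1 per square metre.
Over the interval, μ = 2.1 × 5 = 10.5 (a 5 m² panel = 5 square metres).
P(N = 10) = e^(−10.5) · 10.5^10/10! ≈ 0.1236.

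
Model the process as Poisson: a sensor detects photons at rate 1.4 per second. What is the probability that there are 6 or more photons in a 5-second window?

Over the interval, μ = 1.4 × 5 = 7 (a 5-second window = 5 seconds).
P(N ≥ 6) = 1 − P(N ≤ 5) = 1 − Σ_{j=0}^{5} e^(−μ) μ^j/j! ≈ 0.6993.

0.6993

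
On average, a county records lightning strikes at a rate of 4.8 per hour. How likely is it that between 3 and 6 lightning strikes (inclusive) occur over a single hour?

With mean μ = 4.8 per hour,
P(3 ≤ N ≤ 6) = Σ_{j=3}^{6} e^(−4.8) · 4.8^j/j! ≈ 0.6483.

0.6483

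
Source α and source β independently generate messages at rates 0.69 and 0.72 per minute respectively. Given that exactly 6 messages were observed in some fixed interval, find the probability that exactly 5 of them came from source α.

Given the total, each event is independently from source α with probability p = λ_α/(λ_α+λ_β) = 0.69/1.41 ≈ 0.4894.
So K ~ Binomial(6, 0.69/1.41): P(K = 5) = C(6,5) · (0.69/1.41)^5 · (0.72/1.41)^1 ≈ 0.0860.

0.0860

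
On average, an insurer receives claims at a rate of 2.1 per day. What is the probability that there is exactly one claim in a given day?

With mean μ = 2.1 per day,
P(N = 1) = e^(−μ) μ^1/1! = e^(−2.1) · 2.1^1/1 ≈ 0.2572.

0.2572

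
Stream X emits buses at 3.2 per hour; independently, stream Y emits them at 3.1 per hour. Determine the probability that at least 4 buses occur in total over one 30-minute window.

0.3863

Independent Poisson processes superpose: combined rate λ = 3.2 + 3.1 = 6.3 per hour.
Over the interval, μ = 6.3 × 0.5 = 3.15 (a 30-minute window = 0.5 hours).
P(N ≥ 4) = 1 − P(N ≤ 3) ≈ 0.3863.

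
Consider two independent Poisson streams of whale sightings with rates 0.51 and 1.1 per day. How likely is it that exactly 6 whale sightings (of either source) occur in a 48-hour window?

Independent Poisson processes superpose: combined rate λ = 0.51 + 1.1 = 1.61 per day.
Over the interval, μ = 1.61 × 2 = 3.22 (a 48-hour window = 2 days).
P(N = 6) = e^(−3.22) · 3.22^6/6! ≈ 0.0619.

0.0619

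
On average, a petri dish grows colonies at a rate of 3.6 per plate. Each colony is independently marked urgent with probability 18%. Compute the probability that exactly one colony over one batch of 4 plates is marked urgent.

Thinning: the colonies that are marked urgent themselves form a Poisson process with rate 0.18 × 3.6 = 0.648 per plate.
Over the interval, μ = 0.648 × 4 = 2.592 (a batch of 4 plates = 4 plates).
P(N = 1) = e^(−2.592) · 2.592^1/1! ≈ 0.1941.

0.1941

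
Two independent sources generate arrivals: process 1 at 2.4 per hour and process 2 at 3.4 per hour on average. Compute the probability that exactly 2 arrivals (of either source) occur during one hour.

0.0509

Independent Poisson processes superpose: combined rate λ = 2.4 + 3.4 = 5.8 per hour.
So μ = 5.8.
P(N = 2) = e^(−5.8) · 5.8^2/2! ≈ 0.0509.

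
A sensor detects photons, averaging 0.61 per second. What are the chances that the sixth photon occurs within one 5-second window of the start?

0.0890

Over the interval, μ = 0.61 × 5 = 3.05 (a 5-second window = 5 seconds).
The sixth arrival falls in the interval iff at least 6 events occur there: P(S_6 ≤ t) = P(N ≥ 6) = 1 − P(N ≤ 5) ≈ 0.0890.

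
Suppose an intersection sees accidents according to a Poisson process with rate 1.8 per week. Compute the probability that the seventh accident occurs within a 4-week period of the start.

0.5796

Over the interval, μ = 1.8 × 4 = 7.2 (a 4-week period = 4 weeks).
The seventh arrival falls in the interval iff at least 7 events occur there: P(S_7 ≤ t) = P(N ≥ 7) = 1 − P(N ≤ 6) ≈ 0.5796.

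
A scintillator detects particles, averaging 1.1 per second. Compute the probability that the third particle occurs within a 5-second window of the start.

0.9116

Over the interval, μ = 1.1 × 5 = 5.5 (a 5-second window = 5 seconds).
The third arrival falls in the interval iff at least 3 events occur there: P(S_3 ≤ t) = P(N ≥ 3) = 1 − P(N ≤ 2) ≈ 0.9116.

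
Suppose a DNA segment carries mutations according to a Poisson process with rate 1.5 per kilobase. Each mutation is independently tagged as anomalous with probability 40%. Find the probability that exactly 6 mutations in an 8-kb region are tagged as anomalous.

Thinning: the mutations that are tagged as anomalous themselves form a Poisson process with rate 0.4 × 1.5 = 0.6 per kilobase.
Over the interval, μ = 0.6 × 8 = 4.8 (an 8-kb region = 8 kilobases).
P(N = 6) = e^(−4.8) · 4.8^6/6! ≈ 0.1398.

0.1398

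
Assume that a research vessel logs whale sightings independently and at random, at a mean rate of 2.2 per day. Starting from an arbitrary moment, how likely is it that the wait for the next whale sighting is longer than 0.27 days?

0.5521

The wait for the next event is exponential with rate λ = 2.2 per day.
P(T > 0.27) = e^(−λt) = e^(−2.2 × 0.27) = e^(−0.594) ≈ 0.5521.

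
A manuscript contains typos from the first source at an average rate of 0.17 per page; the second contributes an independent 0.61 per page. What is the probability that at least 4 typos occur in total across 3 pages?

Independent Poisson processes superpose: combined rate λ = 0.17 + 0.61 = 0.78 per page.
Over the interval, μ = 0.78 × 3 = 2.34 (3 pages).
P(N ≥ 4) = 1 − P(N ≤ 3) ≈ 0.2088.

0.2088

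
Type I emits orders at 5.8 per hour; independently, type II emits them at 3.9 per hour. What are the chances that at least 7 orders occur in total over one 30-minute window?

0.2162

Independent Poisson processes superpose: combined rate λ = 5.8 + 3.9 = 9.7 per hour.
Over the interval, μ = 9.7 × 0.5 = 4.85 (a 30-minute window = 0.5 hours).
P(N ≥ 7) = 1 − P(N ≤ 6) ≈ 0.2162.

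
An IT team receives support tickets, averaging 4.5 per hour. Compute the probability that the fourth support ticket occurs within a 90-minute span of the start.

0.9042

Over the interval, μ = 4.5 × 1.5 = 6.75 (a 90-minute span = 1.5 hours).
The fourth arrival falls in the interval iff at least 4 events occur there: P(S_4 ≤ t) = P(N ≥ 4) = 1 − P(N ≤ 3) ≈ 0.9042.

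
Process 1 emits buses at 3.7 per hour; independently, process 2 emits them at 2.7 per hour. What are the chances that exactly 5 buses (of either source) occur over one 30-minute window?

0.1140

Independent Poisson processes superpose: combined rate λ = 3.7 + 2.7 = 6.4 per hour.
Over the interval, μ = 6.4 × 0.5 = 3.2 (a 30-minute window = 0.5 hours).
P(N = 5) = e^(−3.2) · 3.2^5/5! ≈ 0.1140.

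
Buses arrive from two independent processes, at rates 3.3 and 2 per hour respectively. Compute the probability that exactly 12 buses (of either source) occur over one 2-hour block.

Independent Poisson processes superpose: combined rate λ = 3.3 + 2 = 5.3 per hour.
Over the interval, μ = 5.3 × 2 = 10.6 (a 2-hour block = 2 hours).
P(N = 12) = e^(−10.6) · 10.6^12/12! ≈ 0.1047.

0.1047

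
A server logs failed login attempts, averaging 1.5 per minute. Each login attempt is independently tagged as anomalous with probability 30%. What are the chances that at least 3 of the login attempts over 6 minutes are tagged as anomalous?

0.5064

Thinning: the login attempts that are tagged as anomalous themselves form a Poisson process with rate 0.3 × 1.5 = 0.45 per minute.
Over the interval, μ = 0.45 × 6 = 2.7 (6 minutes).
P(N ≥ 3) = 1 − P(N ≤ 2) ≈ 0.5064.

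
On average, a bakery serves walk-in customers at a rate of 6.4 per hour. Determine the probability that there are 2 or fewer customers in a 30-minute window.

0.3799

Over the interval, μ = 6.4 × 0.5 = 3.2 (a 30-minute window = 0.5 hours).
P(N ≤ 2) = Σ_{j=0}^{2} e^(−μ) μ^j/j! ≈ 0.3799.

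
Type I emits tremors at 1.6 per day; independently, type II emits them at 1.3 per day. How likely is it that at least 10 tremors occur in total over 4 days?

Independent Poisson processes superpose: combined rate λ = 1.6 + 1.3 = 2.9 per day.
Over the interval, μ = 2.9 × 4 = 11.6 (4 days).
P(N ≥ 10) = 1 − P(N ≤ 9) ≈ 0.7209.

0.7209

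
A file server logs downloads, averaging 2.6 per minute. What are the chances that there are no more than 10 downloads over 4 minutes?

0.5331

Over the interval, μ = 2.6 × 4 = 10.4 (4 minutes).
P(N ≤ 10) = Σ_{j=0}^{10} e^(−μ) μ^j/j! ≈ 0.5331.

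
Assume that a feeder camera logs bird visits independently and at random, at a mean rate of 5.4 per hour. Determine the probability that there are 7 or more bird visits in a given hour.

0.2983

With mean μ = 5.4 per hour,
P(N ≥ 7) = 1 − P(N ≤ 6) = 1 − Σ_{j=0}^{6} e^(−μ) μ^j/j! ≈ 0.2983.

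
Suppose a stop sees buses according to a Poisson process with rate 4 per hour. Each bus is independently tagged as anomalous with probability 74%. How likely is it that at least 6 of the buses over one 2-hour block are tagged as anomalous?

Thinning: the buses that are tagged as anomalous themselves form a Poisson process with rate 0.74 × 4 = 2.96 per hour.
Over the interval, μ = 2.96 × 2 = 5.92 (a 2-hour block = 2 hours).
P(N ≥ 6) = 1 − P(N ≤ 5) ≈ 0.5414.

0.5414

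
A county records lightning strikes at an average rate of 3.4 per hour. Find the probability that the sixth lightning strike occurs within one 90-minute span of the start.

0.4016

Over the interval, μ = 3.4 × 1.5 = 5.1 (a 90-minute span = 1.5 hours).
The sixth arrival falls in the interval iff at least 6 events occur there: P(S_6 ≤ t) = P(N ≥ 6) = 1 − P(N ≤ 5) ≈ 0.4016.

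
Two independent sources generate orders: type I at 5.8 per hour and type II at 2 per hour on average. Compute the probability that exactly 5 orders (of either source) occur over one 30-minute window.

Independent Poisson processes superpose: combined rate λ = 5.8 + 2 = 7.8 per hour.
Over the interval, μ = 7.8 × 0.5 = 3.9 (a 30-minute window = 0.5 hours).
P(N = 5) = e^(−3.9) · 3.9^5/5! ≈ 0.1522.

0.1522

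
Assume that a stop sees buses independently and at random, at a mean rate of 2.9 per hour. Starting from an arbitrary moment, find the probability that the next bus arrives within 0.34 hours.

Inter-arrival times are exponential with rate λ = 2.9 per hour.
P(T ≤ 0.34) = 1 − e^(−λt) = 1 − e^(−2.9 × 0.34) = 1 − e^(−0.986) ≈ 0.6269.

0.6269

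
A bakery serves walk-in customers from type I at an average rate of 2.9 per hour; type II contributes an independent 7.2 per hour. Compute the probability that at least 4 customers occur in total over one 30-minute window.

0.7419

Independent Poisson processes superpose: combined rate λ = 2.9 + 7.2 = 10.1 per hour.
Over the interval, μ = 10.1 × 0.5 = 5.05 (a 30-minute window = 0.5 hours).
P(N ≥ 4) = 1 − P(N ≤ 3) ≈ 0.7419.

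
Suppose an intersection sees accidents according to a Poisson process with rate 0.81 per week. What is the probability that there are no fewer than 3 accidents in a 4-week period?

Over the interval, μ = 0.81 × 4 = 3.24 (a 4-week period = 4 weeks).
P(N ≥ 3) = 1 − P(N ≤ 2) = 1 − Σ_{j=0}^{2} e^(−μ) μ^j/j! ≈ 0.6284.

0.6284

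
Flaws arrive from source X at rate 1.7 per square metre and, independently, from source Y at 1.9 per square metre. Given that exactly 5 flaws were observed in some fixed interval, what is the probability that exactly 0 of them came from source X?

Given the total, each event is independently from source X with probability p = λ_X/(λ_X+λ_Y) = 1.7/3.6 ≈ 0.4722.
So K ~ Binomial(5, 1.7/3.6): P(K = 0) = C(5,0) · (1.7/3.6)^0 · (1.9/3.6)^5 ≈ 0.0410.

0.0410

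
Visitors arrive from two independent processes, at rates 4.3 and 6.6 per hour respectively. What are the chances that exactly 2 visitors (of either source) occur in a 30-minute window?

0.0638

Independent Poisson processes superpose: combined rate λ = 4.3 + 6.6 = 10.9 per hour.
Over the interval, μ = 10.9 × 0.5 = 5.45 (a 30-minute window = 0.5 hours).
P(N = 2) = e^(−5.45) · 5.45^2/2! ≈ 0.0638.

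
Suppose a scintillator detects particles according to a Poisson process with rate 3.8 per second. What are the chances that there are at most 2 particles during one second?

0.2689

With mean μ = 3.8 per second,
P(N ≤ 2) = Σ_{j=0}^{2} e^(−μ) μ^j/j! ≈ 0.2689.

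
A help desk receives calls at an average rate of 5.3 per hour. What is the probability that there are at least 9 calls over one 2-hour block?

Over the interval, μ = 5.3 × 2 = 10.6 (a 2-hour block = 2 hours).
P(N ≥ 9) = 1 − P(N ≤ 8) = 1 − Σ_{j=0}^{8} e^(−μ) μ^j/j! ≈ 0.7306.

0.7306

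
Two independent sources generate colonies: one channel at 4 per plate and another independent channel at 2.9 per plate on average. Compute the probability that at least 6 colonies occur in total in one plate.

0.6863

Independent Poisson processes superpose: combined rate λ = 4 + 2.9 = 6.9 per plate.
So μ = 6.9.
P(N ≥ 6) = 1 − P(N ≤ 5) ≈ 0.6863.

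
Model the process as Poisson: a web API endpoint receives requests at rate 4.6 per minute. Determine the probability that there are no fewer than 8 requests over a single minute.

With mean μ = 4.6 per minute,
P(N ≥ 8) = 1 − P(N ≤ 7) = 1 − Σ_{j=0}^{7} e^(−μ) μ^j/j! ≈ 0.0951.

0.0951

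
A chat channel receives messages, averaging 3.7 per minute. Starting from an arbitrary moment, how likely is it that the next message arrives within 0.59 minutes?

Inter-arrival times are exponential with rate λ = 3.7 per minute.
P(T ≤ 0.59) = 1 − e^(−λt) = 1 − e^(−3.7 × 0.59) = 1 − e^(−2.183) ≈ 0.8873.

0.8873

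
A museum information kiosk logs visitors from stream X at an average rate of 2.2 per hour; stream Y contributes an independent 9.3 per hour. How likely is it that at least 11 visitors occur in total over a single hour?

Independent Poisson processes superpose: combined rate λ = 2.2 + 9.3 = 11.5 per hour.
So μ = 11.5.
P(N ≥ 11) = 1 − P(N ≤ 10) ≈ 0.5983.

0.5983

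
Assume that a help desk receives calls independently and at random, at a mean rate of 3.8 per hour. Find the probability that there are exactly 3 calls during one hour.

0.2046

With mean μ = 3.8 per hour,
P(N = 3) = e^(−μ) μ^3/3! = e^(−3.8) · 3.8^3/6 ≈ 0.2046.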